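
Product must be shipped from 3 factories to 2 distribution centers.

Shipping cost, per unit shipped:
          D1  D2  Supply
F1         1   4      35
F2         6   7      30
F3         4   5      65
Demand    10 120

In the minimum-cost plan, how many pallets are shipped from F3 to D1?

Solving gives:
  F1→D1: 10 × 1 = 10
  F1→D2: 25 × 4 = 100
  F2→D2: 30 × 7 = 210
  F3→D2: 65 × 5 = 325
Total cost = 645.
The route F3→D1 is not used.

0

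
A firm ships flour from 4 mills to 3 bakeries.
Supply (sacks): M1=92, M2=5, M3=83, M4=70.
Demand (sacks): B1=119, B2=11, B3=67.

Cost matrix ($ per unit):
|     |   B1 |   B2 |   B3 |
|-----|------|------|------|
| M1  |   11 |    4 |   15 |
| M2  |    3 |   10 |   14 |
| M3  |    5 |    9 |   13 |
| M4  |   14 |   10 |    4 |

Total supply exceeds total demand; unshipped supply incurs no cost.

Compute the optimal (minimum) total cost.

1083

An optimal shipping plan:
  M1→B1: 31 × $11 = $341
  M1→B2: 11 × $4 = $44
  M2→B1: 5 × $3 = $15
  M3→B1: 83 × $5 = $415
  M4→B3: 67 × $4 = $268
Total = 341 + 44 + 15 + 415 + 268 = $1083.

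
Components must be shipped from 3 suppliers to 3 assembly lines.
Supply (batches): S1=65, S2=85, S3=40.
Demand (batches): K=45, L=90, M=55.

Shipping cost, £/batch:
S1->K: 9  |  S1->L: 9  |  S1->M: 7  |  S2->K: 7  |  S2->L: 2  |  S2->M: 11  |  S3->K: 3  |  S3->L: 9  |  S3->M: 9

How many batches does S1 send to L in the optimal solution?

5

Optimal shipments:
  S1 to K: 5 × £9 = £45
  S1 to L: 5 × £9 = £45
  S1 to M: 55 × £7 = £385
  S2 to L: 85 × £2 = £170
  S3 to K: 40 × £3 = £120
Total cost = £765.
So S1→L carries 5 batches.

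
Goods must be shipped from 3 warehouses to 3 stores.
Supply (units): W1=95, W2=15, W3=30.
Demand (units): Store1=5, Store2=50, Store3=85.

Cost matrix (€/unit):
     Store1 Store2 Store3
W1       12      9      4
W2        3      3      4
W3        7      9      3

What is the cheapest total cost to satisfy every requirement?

A cheapest plan:
  W1 to Store2: 35 × €9 = €315
  W1 to Store3: 60 × €4 = €240
  W2 to Store2: 15 × €3 = €45
  W3 to Store1: 5 × €7 = €35
  W3 to Store3: 25 × €3 = €75
Total = 315 + 240 + 45 + 35 + 75 = €710.

710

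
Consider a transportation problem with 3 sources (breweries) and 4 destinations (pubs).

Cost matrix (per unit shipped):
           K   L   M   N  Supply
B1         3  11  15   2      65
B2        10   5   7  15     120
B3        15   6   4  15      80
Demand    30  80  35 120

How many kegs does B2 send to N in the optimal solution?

The minimum-cost plan:
  B1→N: 65 × 2 = 130
  B2→K: 30 × 10 = 300
  B2→L: 80 × 5 = 400
  B2→N: 10 × 15 = 150
  B3→M: 35 × 4 = 140
  B3→N: 45 × 15 = 675
Total cost = 1795.
So B2→N carries 10 kegs.

10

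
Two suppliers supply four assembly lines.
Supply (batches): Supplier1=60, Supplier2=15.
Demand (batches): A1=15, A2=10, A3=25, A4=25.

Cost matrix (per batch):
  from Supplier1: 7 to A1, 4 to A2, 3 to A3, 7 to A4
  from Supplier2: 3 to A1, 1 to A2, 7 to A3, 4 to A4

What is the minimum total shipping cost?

335

A cheapest plan:
  Supplier1 to A2: 10 × 4 = 40
  Supplier1 to A3: 25 × 3 = 75
  Supplier1 to A4: 25 × 7 = 175
  Supplier2 to A1: 15 × 3 = 45
Total = 40 + 75 + 175 + 45 = 335.
(Supply check: Supplier1 ships 60; Supplier2 ships 15.)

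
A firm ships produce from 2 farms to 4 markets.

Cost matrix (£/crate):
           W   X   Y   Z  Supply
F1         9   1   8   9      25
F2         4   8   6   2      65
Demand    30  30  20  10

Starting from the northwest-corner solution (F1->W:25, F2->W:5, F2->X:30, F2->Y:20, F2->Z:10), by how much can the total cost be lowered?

300

Current plan cost = 25·9 + 5·4 + 30·8 + 20·6 + 10·2 = £625.
Optimal plan:
  F1->X: 25 × £1 = £25
  F2->W: 30 × £4 = £120
  F2->X: 5 × £8 = £40
  F2->Y: 20 × £6 = £120
  F2->Z: 10 × £2 = £20
Optimal cost = £325.
Saving = 625 − 325 = £300.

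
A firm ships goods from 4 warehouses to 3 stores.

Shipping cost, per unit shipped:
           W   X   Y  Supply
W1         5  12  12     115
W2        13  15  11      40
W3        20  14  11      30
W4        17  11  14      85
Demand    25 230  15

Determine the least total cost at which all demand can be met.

One minimum-cost allocation:
  W1–W: 25 × 5 = 125
  W1–X: 90 × 12 = 1080
  W2–X: 25 × 15 = 375
  W2–Y: 15 × 11 = 165
  W3–X: 30 × 14 = 420
  W4–X: 85 × 11 = 935
Total = 125 + 1080 + 375 + 165 + 420 + 935 = 3100.
(Supply check: W1 ships 115; W2 ships 40; W3 ships 30; W4 ships 85.)

3100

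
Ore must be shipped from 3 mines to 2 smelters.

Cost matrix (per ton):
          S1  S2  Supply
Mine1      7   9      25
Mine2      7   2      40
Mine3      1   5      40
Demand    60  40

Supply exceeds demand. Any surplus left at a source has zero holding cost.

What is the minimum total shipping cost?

An optimal shipping plan:
  Mine1→S1: 20 × 7 = 140
  Mine2→S2: 40 × 2 = 80
  Mine3→S1: 40 × 1 = 40
Total = 140 + 80 + 40 = 260.
(Supply check: Mine1 ships 20; Mine2 ships 40; Mine3 ships 40.)

260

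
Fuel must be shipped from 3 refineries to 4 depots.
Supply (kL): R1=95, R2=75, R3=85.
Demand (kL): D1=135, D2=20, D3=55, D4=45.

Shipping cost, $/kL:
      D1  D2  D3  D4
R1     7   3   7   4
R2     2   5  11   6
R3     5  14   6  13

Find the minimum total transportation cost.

Optimal allocation:
  R1->D2: 20 × $3 = $60
  R1->D3: 30 × $7 = $210
  R1->D4: 45 × $4 = $180
  R2->D1: 75 × $2 = $150
  R3->D1: 60 × $5 = $300
  R3->D3: 25 × $6 = $150
Total = 60 + 210 + 180 + 150 + 300 + 150 = $1050.
(Supply check: R1 ships 95; R2 ships 75; R3 ships 85.)

1050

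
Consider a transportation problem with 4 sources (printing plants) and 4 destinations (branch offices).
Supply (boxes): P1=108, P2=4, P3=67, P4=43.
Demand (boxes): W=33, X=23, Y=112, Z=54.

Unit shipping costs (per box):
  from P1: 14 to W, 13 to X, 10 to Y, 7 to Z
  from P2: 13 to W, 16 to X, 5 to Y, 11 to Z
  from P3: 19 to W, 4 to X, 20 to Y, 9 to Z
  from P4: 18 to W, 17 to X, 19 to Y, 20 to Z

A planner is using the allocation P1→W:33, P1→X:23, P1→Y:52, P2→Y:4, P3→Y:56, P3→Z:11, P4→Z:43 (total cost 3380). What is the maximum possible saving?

1038

Current plan cost = 33·14 + 23·13 + 52·10 + 4·5 + 56·20 + 11·9 + 43·20 = 3380.
Optimal plan:
  P1 to Y: 98 × 10 = 980
  P1 to Z: 10 × 7 = 70
  P2 to Y: 4 × 5 = 20
  P3 to X: 23 × 4 = 92
  P3 to Z: 44 × 9 = 396
  P4 to W: 33 × 18 = 594
  P4 to Y: 10 × 19 = 190
Optimal cost = 2342.
Saving = 3380 − 2342 = 1038.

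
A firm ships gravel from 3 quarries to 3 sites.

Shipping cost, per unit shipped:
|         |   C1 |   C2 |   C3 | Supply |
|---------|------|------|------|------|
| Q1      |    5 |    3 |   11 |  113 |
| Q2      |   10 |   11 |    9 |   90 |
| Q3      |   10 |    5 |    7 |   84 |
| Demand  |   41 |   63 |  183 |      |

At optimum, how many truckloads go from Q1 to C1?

41

Optimal shipments:
  Q1->C1: 41 × 5 = 205
  Q1->C2: 63 × 3 = 189
  Q1->C3: 9 × 11 = 99
  Q2->C3: 90 × 9 = 810
  Q3->C3: 84 × 7 = 588
Total cost = 1891.
So Q1→C1 carries 41 truckloads.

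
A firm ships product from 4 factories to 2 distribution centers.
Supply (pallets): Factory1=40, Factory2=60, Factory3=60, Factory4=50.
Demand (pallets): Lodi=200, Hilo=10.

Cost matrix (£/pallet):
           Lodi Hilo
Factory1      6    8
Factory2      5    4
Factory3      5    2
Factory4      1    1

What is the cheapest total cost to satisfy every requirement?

One minimum-cost allocation:
  Factory1 to Lodi: 40 × £6 = £240
  Factory2 to Lodi: 60 × £5 = £300
  Factory3 to Lodi: 50 × £5 = £250
  Factory3 to Hilo: 10 × £2 = £20
  Factory4 to Lodi: 50 × £1 = £50
Total = 240 + 300 + 250 + 20 + 50 = £860.

860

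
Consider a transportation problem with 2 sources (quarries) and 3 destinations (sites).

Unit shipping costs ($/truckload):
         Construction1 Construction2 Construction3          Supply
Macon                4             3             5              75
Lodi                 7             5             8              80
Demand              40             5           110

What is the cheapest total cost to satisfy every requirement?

A cheapest plan:
  Macon–Construction1: 40 × $4 = $160
  Macon–Construction3: 35 × $5 = $175
  Lodi–Construction2: 5 × $5 = $25
  Lodi–Construction3: 75 × $8 = $600
Total = 160 + 175 + 25 + 600 = $960.
(Supply check: Macon ships 75; Lodi ships 80.)

960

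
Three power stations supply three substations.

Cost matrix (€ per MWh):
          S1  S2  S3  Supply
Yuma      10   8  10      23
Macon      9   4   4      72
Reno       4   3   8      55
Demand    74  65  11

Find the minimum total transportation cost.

730

One minimum-cost allocation:
  Yuma to S1: 19 × €10 = €190
  Yuma to S2: 4 × €8 = €32
  Macon to S2: 61 × €4 = €244
  Macon to S3: 11 × €4 = €44
  Reno to S1: 55 × €4 = €220
Total = 190 + 32 + 244 + 44 + 220 = €730.
(Supply check: Yuma ships 23; Macon ships 72; Reno ships 55.)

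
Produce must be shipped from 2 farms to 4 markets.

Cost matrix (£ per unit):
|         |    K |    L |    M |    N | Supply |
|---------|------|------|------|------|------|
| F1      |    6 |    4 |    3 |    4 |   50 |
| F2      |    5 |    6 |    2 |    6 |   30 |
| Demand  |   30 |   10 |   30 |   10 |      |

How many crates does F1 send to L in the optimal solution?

Optimal shipments:
  F1 to K: 30 × £6 = £180
  F1 to L: 10 × £4 = £40
  F1 to N: 10 × £4 = £40
  F2 to M: 30 × £2 = £60
Total cost = £320.
So F1→L carries 10 crates.

10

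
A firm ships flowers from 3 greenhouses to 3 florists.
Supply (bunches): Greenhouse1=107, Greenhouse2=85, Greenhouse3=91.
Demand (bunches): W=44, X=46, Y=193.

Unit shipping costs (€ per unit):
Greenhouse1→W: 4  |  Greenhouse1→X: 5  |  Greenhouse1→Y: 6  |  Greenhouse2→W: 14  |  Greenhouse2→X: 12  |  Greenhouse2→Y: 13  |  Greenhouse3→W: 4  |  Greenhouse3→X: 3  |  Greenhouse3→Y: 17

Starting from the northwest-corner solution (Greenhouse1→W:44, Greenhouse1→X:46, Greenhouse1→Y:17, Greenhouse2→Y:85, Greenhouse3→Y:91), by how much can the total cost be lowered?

1082

Current plan cost = 44·4 + 46·5 + 17·6 + 85·13 + 91·17 = €3160.
Optimal plan:
  Greenhouse1 to Y: 107 × €6 = €642
  Greenhouse2 to Y: 85 × €13 = €1105
  Greenhouse3 to W: 44 × €4 = €176
  Greenhouse3 to X: 46 × €3 = €138
  Greenhouse3 to Y: 1 × €17 = €17
Optimal cost = €2078.
Saving = 3160 − 2078 = €1082.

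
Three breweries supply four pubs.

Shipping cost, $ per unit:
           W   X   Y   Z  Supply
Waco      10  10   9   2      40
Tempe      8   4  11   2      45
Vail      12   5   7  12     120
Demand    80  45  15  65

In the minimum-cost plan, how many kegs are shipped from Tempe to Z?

25

The minimum-cost plan:
  Waco to Z: 40 × $2 = $80
  Tempe to W: 20 × $8 = $160
  Tempe to Z: 25 × $2 = $50
  Vail to W: 60 × $12 = $720
  Vail to X: 45 × $5 = $225
  Vail to Y: 15 × $7 = $105
Total cost = $1340.
So Tempe→Z carries 25 kegs.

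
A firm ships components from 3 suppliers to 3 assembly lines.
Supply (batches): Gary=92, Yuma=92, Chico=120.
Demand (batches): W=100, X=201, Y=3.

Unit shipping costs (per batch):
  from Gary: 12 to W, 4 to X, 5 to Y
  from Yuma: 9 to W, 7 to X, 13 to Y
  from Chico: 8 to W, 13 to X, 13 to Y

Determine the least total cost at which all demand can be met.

2072

A cheapest plan:
  Gary–X: 92 × 4 = 368
  Yuma–X: 92 × 7 = 644
  Chico–W: 100 × 8 = 800
  Chico–X: 17 × 13 = 221
  Chico–Y: 3 × 13 = 39
Total = 368 + 644 + 800 + 221 + 39 = 2072.
(Supply check: Gary ships 92; Yuma ships 92; Chico ships 120.)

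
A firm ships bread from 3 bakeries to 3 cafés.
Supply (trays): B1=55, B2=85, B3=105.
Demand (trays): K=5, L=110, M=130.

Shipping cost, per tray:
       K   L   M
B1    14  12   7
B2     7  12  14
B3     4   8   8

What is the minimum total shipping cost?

An optimal shipping plan:
  B1->M: 55 × 7 = 385
  B2->K: 5 × 7 = 35
  B2->L: 80 × 12 = 960
  B3->L: 30 × 8 = 240
  B3->M: 75 × 8 = 600
Total = 385 + 35 + 960 + 240 + 600 = 2220.

2220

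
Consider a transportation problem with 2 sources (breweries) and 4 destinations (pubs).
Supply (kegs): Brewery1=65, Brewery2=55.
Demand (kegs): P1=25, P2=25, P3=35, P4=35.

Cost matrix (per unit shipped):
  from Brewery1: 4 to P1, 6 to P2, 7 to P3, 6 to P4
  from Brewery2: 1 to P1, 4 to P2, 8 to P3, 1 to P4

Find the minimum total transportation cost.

One minimum-cost allocation:
  Brewery1 to P1: 5 × 4 = 20
  Brewery1 to P2: 25 × 6 = 150
  Brewery1 to P3: 35 × 7 = 245
  Brewery2 to P1: 20 × 1 = 20
  Brewery2 to P4: 35 × 1 = 35
Total = 20 + 150 + 245 + 20 + 35 = 470.
(Supply check: Brewery1 ships 65; Brewery2 ships 55.)

470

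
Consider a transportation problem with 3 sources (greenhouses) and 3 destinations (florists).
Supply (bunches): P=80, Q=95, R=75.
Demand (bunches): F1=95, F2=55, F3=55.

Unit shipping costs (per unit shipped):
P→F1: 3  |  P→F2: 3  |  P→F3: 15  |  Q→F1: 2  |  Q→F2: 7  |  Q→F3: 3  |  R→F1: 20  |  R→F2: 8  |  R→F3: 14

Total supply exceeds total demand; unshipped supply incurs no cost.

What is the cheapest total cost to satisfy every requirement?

A cheapest plan:
  P–F1: 55 × 3 = 165
  P–F2: 25 × 3 = 75
  Q–F1: 40 × 2 = 80
  Q–F3: 55 × 3 = 165
  R–F2: 30 × 8 = 240
Total = 165 + 75 + 80 + 165 + 240 = 725.
(Supply check: P ships 80; Q ships 95; R ships 30.)

725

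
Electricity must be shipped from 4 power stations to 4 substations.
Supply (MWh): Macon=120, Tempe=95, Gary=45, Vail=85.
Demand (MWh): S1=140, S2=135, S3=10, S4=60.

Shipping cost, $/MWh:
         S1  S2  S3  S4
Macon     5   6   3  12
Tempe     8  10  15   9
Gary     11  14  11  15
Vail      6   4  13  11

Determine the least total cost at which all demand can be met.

2285

An optimal shipping plan:
  Macon–S1: 60 MWh
  Macon–S2: 50 MWh
  Macon–S3: 10 MWh
  Tempe–S1: 35 MWh
  Tempe–S4: 60 MWh
  Gary–S1: 45 MWh
  Vail–S2: 85 MWh
Total cost = $2285.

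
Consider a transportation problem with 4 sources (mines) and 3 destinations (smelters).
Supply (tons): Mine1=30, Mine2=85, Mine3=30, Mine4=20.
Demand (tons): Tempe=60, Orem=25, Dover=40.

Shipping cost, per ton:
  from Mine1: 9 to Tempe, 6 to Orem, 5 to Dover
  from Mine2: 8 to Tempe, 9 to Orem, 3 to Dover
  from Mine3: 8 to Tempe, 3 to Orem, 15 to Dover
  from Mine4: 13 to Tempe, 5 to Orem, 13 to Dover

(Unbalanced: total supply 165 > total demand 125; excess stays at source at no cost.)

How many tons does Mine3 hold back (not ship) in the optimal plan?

0

An optimal plan:
  Mine1 to Tempe: 10 × 9 = 90
  Mine2 to Tempe: 45 × 8 = 360
  Mine2 to Dover: 40 × 3 = 120
  Mine3 to Tempe: 5 × 8 = 40
  Mine3 to Orem: 25 × 3 = 75
Total cost = 685.
Mine3 ships 30 of its 30, leaving 0.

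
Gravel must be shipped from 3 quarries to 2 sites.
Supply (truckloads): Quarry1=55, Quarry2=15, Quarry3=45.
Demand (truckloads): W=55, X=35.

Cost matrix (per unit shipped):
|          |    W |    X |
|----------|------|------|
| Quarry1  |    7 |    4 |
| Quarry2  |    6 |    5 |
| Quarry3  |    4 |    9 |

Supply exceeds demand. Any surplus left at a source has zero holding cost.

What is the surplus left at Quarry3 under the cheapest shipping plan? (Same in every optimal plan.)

0

An optimal plan:
  Quarry1→X: 35 truckloads
  Quarry2→W: 10 truckloads
  Quarry3→W: 45 truckloads
Total cost = 380.
Quarry3 ships 45 of its 45, leaving 0.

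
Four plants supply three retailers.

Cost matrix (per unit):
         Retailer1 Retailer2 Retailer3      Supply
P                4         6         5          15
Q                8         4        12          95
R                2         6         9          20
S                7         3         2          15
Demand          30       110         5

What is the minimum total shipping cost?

530

An optimal shipping plan:
  P to Retailer1: 10 units
  P to Retailer2: 5 units
  Q to Retailer2: 95 units
  R to Retailer1: 20 units
  S to Retailer2: 10 units
  S to Retailer3: 5 units
Total cost = 530.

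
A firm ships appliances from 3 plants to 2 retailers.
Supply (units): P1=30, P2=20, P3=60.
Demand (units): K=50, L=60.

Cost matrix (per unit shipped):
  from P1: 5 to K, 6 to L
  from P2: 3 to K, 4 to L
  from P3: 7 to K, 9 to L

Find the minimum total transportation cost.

Optimal allocation:
  P1 to L: 30 × 6 = 180
  P2 to L: 20 × 4 = 80
  P3 to K: 50 × 7 = 350
  P3 to L: 10 × 9 = 90
Total = 180 + 80 + 350 + 90 = 700.

700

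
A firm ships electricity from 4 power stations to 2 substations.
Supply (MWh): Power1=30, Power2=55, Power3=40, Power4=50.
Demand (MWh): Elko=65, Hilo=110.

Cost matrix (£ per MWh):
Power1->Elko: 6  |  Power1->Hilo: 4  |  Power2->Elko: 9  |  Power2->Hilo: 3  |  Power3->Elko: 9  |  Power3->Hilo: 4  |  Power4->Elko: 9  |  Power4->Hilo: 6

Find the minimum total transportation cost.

910

One minimum-cost allocation:
  Power1→Elko: 30 × £6 = £180
  Power2→Hilo: 55 × £3 = £165
  Power3→Hilo: 40 × £4 = £160
  Power4→Elko: 35 × £9 = £315
  Power4→Hilo: 15 × £6 = £90
Total = 180 + 165 + 160 + 315 + 90 = £910.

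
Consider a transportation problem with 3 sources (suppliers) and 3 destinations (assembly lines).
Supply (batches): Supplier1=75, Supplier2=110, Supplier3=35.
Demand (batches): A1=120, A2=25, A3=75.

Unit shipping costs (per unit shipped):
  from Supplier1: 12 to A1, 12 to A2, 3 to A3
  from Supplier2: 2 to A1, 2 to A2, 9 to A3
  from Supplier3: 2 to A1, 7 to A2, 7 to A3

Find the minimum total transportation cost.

515

Optimal allocation:
  Supplier1->A3: 75 batches
  Supplier2->A1: 85 batches
  Supplier2->A2: 25 batches
  Supplier3->A1: 35 batches
Total cost = 515.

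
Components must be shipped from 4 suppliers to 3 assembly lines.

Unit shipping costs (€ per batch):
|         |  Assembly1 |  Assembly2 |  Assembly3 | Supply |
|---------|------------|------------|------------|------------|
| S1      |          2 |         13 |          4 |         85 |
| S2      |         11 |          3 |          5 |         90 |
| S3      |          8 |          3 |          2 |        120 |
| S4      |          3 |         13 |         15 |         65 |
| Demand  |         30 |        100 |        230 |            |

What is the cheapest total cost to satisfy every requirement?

1445

One minimum-cost allocation:
  S1→Assembly3: 85 × €4 = €340
  S2→Assembly2: 65 × €3 = €195
  S2→Assembly3: 25 × €5 = €125
  S3→Assembly3: 120 × €2 = €240
  S4→Assembly1: 30 × €3 = €90
  S4→Assembly2: 35 × €13 = €455
Total = 340 + 195 + 125 + 240 + 90 + 455 = €1445.
(Supply check: S1 ships 85; S2 ships 90; S3 ships 120; S4 ships 65.)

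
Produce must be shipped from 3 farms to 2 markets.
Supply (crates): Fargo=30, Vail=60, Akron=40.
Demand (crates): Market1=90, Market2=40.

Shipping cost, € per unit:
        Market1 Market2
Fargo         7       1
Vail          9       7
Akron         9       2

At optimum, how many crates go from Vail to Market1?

The minimum-cost plan:
  Fargo->Market1: 30 crates
  Vail->Market1: 60 crates
  Akron->Market2: 40 crates
Total cost = €830.
So Vail→Market1 carries 60 crates.

60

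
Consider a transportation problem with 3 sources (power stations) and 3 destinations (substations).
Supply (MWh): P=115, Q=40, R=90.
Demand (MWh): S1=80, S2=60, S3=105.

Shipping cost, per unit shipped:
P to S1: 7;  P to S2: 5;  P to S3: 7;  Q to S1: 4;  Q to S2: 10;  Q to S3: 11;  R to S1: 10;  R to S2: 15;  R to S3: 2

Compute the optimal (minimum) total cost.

1025

Optimal allocation:
  P to S1: 40 × 7 = 280
  P to S2: 60 × 5 = 300
  P to S3: 15 × 7 = 105
  Q to S1: 40 × 4 = 160
  R to S3: 90 × 2 = 180
Total = 280 + 300 + 105 + 160 + 180 = 1025.
(Supply check: P ships 115; Q ships 40; R ships 90.)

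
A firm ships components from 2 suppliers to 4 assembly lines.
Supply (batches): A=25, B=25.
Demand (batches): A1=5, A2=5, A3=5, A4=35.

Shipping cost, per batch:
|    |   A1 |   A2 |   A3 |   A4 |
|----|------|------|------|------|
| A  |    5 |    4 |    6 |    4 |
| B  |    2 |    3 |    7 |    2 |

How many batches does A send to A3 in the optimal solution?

5

Optimal shipments:
  A to A2: 5 batches
  A to A3: 5 batches
  A to A4: 15 batches
  B to A1: 5 batches
  B to A4: 20 batches
Total cost = 160.
So A→A3 carries 5 batches.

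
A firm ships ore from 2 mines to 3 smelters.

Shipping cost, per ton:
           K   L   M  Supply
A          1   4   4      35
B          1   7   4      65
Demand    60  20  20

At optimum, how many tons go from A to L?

20

The minimum-cost plan:
  A→K: 15 × 1 = 15
  A→L: 20 × 4 = 80
  B→K: 45 × 1 = 45
  B→M: 20 × 4 = 80
Total cost = 220.
So A→L carries 20 tons.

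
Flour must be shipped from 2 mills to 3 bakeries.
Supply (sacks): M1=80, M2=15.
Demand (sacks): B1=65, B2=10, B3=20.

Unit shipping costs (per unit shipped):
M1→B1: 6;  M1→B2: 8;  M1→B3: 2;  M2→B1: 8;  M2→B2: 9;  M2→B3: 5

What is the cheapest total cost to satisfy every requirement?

530

One minimum-cost allocation:
  M1–B1: 60 × 6 = 360
  M1–B3: 20 × 2 = 40
  M2–B1: 5 × 8 = 40
  M2–B2: 10 × 9 = 90
Total = 360 + 40 + 40 + 90 = 530.
(Supply check: M1 ships 80; M2 ships 15.)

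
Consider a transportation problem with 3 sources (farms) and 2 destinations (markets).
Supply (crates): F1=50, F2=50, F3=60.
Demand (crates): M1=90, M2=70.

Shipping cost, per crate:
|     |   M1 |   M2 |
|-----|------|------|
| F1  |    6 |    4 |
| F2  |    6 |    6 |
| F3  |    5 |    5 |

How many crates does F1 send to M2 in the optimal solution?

50

Solving gives:
  F1->M2: 50 × 4 = 200
  F2->M1: 50 × 6 = 300
  F3->M1: 40 × 5 = 200
  F3->M2: 20 × 5 = 100
Total cost = 800.
So F1→M2 carries 50 crates.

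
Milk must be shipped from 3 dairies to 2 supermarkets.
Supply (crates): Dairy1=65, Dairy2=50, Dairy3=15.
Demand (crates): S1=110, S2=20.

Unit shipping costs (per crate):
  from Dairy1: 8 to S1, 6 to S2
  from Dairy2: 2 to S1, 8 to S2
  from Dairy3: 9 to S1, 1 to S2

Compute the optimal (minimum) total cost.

An optimal shipping plan:
  Dairy1->S1: 60 × 8 = 480
  Dairy1->S2: 5 × 6 = 30
  Dairy2->S1: 50 × 2 = 100
  Dairy3->S2: 15 × 1 = 15
Total = 480 + 30 + 100 + 15 = 625.

625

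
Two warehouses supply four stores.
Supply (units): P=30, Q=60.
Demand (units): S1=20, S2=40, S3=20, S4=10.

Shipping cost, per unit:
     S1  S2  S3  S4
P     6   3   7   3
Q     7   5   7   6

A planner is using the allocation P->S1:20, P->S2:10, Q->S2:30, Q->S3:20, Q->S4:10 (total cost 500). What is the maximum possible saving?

Current plan cost = 20·6 + 10·3 + 30·5 + 20·7 + 10·6 = 500.
Optimal plan:
  P->S2: 20 × 3 = 60
  P->S4: 10 × 3 = 30
  Q->S1: 20 × 7 = 140
  Q->S2: 20 × 5 = 100
  Q->S3: 20 × 7 = 140
Optimal cost = 470.
Saving = 500 − 470 = 30.

30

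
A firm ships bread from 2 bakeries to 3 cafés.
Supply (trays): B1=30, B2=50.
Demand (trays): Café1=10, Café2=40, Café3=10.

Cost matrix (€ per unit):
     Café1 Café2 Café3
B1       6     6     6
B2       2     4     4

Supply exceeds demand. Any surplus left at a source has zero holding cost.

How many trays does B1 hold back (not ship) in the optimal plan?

Minimum-cost shipments:
  B1->Café3: 10 trays
  B2->Café1: 10 trays
  B2->Café2: 40 trays
Total cost = €240.
B1 ships 10 of its 30, leaving 20.

20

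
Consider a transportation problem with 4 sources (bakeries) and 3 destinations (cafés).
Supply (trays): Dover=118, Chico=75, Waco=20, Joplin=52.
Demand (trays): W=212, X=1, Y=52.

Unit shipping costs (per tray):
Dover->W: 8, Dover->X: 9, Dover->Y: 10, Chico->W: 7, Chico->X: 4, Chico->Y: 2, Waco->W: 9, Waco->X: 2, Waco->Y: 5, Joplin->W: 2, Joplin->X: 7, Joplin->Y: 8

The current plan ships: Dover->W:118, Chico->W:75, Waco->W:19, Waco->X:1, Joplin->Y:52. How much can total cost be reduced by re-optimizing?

572

Current plan cost = 118·8 + 75·7 + 19·9 + 1·2 + 52·8 = 2058.
Optimal plan:
  Dover–W: 118 trays
  Chico–W: 23 trays
  Chico–Y: 52 trays
  Waco–W: 19 trays
  Waco–X: 1 trays
  Joplin–W: 52 trays
Optimal cost = 1486.
Saving = 2058 − 1486 = 572.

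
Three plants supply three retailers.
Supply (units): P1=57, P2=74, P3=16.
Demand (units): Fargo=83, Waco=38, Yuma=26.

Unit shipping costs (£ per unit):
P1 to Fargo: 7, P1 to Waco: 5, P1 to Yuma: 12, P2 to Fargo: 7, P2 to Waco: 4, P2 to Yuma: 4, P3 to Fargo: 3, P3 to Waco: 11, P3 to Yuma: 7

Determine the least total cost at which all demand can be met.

One minimum-cost allocation:
  P1->Fargo: 57 × £7 = £399
  P2->Fargo: 10 × £7 = £70
  P2->Waco: 38 × £4 = £152
  P2->Yuma: 26 × £4 = £104
  P3->Fargo: 16 × £3 = £48
Total = 399 + 70 + 152 + 104 + 48 = £773.
(Supply check: P1 ships 57; P2 ships 74; P3 ships 16.)

773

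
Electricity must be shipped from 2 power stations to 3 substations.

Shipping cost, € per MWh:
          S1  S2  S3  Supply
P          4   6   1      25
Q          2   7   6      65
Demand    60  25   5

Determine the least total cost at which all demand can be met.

280

A cheapest plan:
  P to S2: 20 × €6 = €120
  P to S3: 5 × €1 = €5
  Q to S1: 60 × €2 = €120
  Q to S2: 5 × €7 = €35
Total = 120 + 5 + 120 + 35 = €280.
(Supply check: P ships 25; Q ships 65.)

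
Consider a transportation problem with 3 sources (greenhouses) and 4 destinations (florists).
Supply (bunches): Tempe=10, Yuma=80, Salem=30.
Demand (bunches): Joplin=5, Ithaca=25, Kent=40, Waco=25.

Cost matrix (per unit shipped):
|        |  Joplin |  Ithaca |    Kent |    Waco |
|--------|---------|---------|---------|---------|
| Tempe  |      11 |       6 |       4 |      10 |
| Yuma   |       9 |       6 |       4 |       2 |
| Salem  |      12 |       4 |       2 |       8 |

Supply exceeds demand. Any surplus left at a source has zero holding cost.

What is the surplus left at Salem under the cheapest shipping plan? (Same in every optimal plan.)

An optimal plan:
  Tempe–Kent: 10 × 4 = 40
  Yuma–Joplin: 5 × 9 = 45
  Yuma–Ithaca: 25 × 6 = 150
  Yuma–Waco: 25 × 2 = 50
  Salem–Kent: 30 × 2 = 60
Total cost = 345.
Salem ships 30 of its 30, leaving 0.

0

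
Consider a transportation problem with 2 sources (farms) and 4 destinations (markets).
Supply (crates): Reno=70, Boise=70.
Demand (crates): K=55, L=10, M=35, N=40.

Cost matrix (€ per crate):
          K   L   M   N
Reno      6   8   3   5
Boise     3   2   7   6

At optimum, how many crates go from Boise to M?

0

The minimum-cost plan:
  Reno→M: 35 × €3 = €105
  Reno→N: 35 × €5 = €175
  Boise→K: 55 × €3 = €165
  Boise→L: 10 × €2 = €20
  Boise→N: 5 × €6 = €30
Total cost = €495.
The route Boise→M is not used.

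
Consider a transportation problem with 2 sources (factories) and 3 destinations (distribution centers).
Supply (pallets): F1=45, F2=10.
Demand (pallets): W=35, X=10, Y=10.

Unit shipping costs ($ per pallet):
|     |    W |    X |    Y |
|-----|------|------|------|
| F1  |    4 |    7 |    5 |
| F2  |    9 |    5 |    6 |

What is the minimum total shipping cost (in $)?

An optimal shipping plan:
  F1→W: 35 × $4 = $140
  F1→Y: 10 × $5 = $50
  F2→X: 10 × $5 = $50
Total = 140 + 50 + 50 = $240.
(Supply check: F1 ships 45; F2 ships 10.)

240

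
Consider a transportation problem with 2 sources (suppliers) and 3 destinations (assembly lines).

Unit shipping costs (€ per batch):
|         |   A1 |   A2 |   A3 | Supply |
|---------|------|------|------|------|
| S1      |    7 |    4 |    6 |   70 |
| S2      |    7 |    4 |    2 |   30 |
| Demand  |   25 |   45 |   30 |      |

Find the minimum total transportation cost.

Optimal allocation:
  S1→A1: 25 batches
  S1→A2: 45 batches
  S2→A3: 30 batches
Total cost = €415.

415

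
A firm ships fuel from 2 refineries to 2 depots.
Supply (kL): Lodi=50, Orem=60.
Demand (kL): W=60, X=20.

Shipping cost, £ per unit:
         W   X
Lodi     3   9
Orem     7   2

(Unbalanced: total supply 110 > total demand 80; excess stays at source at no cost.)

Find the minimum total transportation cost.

260

A cheapest plan:
  Lodi→W: 50 kL
  Orem→W: 10 kL
  Orem→X: 20 kL
Total cost = £260.
(Supply check: Lodi ships 50; Orem ships 30.)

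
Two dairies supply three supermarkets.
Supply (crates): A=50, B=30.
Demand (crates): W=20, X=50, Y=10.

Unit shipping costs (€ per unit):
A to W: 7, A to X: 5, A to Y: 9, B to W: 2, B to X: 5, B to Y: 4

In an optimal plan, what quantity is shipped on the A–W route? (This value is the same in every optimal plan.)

Optimal shipments:
  A–X: 50 crates
  B–W: 20 crates
  B–Y: 10 crates
Total cost = €330.
The route A→W is not used.

0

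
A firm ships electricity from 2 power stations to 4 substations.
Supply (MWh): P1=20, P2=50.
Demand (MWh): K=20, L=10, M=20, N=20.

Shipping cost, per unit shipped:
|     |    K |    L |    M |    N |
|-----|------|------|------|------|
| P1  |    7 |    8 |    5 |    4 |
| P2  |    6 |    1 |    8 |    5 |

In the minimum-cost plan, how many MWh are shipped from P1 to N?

0

Optimal shipments:
  P1->M: 20 × 5 = 100
  P2->K: 20 × 6 = 120
  P2->L: 10 × 1 = 10
  P2->N: 20 × 5 = 100
Total cost = 330.
The route P1→N is not used.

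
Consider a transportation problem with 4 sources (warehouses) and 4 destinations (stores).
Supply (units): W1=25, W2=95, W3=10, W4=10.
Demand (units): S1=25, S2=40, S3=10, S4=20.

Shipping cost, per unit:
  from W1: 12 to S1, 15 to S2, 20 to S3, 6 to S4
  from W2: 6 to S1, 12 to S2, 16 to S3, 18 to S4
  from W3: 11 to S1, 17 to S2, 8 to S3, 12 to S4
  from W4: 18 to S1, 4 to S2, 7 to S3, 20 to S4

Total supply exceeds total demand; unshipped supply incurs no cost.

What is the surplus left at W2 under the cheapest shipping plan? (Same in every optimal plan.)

Minimum-cost shipments:
  W1->S4: 20 × 6 = 120
  W2->S1: 25 × 6 = 150
  W2->S2: 30 × 12 = 360
  W3->S3: 10 × 8 = 80
  W4->S2: 10 × 4 = 40
Total cost = 750.
W2 ships 55 of its 95, leaving 40.

40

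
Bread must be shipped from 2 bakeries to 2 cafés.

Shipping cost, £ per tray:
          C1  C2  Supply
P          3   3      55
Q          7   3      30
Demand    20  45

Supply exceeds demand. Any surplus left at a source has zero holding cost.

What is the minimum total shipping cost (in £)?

Optimal allocation:
  P->C1: 20 trays
  P->C2: 35 trays
  Q->C2: 10 trays
Total cost = £195.
(Supply check: P ships 55; Q ships 10.)

195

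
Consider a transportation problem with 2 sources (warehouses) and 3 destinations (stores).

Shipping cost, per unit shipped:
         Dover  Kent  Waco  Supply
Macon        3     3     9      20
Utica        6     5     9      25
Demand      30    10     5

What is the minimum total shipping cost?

A cheapest plan:
  Macon->Dover: 20 units
  Utica->Dover: 10 units
  Utica->Kent: 10 units
  Utica->Waco: 5 units
Total cost = 215.

215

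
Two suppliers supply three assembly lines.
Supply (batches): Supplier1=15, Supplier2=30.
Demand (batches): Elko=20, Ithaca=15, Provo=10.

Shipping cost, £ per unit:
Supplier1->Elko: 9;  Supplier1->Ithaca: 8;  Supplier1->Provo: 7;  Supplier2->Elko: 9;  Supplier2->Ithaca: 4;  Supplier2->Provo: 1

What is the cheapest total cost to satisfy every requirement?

One minimum-cost allocation:
  Supplier1 to Elko: 15 × £9 = £135
  Supplier2 to Elko: 5 × £9 = £45
  Supplier2 to Ithaca: 15 × £4 = £60
  Supplier2 to Provo: 10 × £1 = £10
Total = 135 + 45 + 60 + 10 = £250.
(Supply check: Supplier1 ships 15; Supplier2 ships 30.)

250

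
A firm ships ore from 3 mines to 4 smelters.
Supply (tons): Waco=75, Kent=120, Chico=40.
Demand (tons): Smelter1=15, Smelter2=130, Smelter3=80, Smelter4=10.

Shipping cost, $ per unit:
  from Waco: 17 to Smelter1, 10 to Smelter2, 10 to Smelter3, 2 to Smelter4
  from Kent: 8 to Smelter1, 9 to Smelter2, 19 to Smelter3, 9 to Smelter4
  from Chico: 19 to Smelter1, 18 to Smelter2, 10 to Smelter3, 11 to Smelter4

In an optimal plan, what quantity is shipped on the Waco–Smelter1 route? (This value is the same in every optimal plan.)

Optimal shipments:
  Waco→Smelter2: 25 tons
  Waco→Smelter3: 40 tons
  Waco→Smelter4: 10 tons
  Kent→Smelter1: 15 tons
  Kent→Smelter2: 105 tons
  Chico→Smelter3: 40 tons
Total cost = $2135.
The route Waco→Smelter1 is not used.

0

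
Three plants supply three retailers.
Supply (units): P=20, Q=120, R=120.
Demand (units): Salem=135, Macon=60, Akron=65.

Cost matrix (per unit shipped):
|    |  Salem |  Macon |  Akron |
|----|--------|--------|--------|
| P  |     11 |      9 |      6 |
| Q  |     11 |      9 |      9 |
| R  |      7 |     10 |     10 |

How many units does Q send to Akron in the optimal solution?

45

Optimal shipments:
  P–Akron: 20 units
  Q–Salem: 15 units
  Q–Macon: 60 units
  Q–Akron: 45 units
  R–Salem: 120 units
Total cost = 2070.
So Q→Akron carries 45 units.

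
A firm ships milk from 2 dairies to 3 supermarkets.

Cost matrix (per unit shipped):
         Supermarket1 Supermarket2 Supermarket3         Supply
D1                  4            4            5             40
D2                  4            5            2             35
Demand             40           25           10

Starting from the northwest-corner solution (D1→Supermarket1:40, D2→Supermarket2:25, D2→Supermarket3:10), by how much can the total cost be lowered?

Current plan cost = 40·4 + 25·5 + 10·2 = 305.
Optimal plan:
  D1 to Supermarket1: 15 × 4 = 60
  D1 to Supermarket2: 25 × 4 = 100
  D2 to Supermarket1: 25 × 4 = 100
  D2 to Supermarket3: 10 × 2 = 20
Optimal cost = 280.
Saving = 305 − 280 = 25.

25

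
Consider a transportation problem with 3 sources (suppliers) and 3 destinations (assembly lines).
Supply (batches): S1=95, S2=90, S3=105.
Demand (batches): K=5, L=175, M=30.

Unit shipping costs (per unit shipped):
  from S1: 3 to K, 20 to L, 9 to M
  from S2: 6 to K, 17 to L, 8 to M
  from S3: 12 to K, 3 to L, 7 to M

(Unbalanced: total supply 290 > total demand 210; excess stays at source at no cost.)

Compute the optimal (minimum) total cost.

1770

One minimum-cost allocation:
  S1→K: 5 × 3 = 15
  S1→M: 10 × 9 = 90
  S2→L: 70 × 17 = 1190
  S2→M: 20 × 8 = 160
  S3→L: 105 × 3 = 315
Total = 15 + 90 + 1190 + 160 + 315 = 1770.
(Supply check: S1 ships 15; S2 ships 90; S3 ships 105.)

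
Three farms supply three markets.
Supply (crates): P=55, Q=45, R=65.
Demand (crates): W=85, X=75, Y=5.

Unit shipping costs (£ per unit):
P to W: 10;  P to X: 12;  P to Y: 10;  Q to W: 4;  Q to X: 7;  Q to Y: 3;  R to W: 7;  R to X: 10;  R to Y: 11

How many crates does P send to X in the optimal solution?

Solving gives:
  P→X: 55 × £12 = £660
  Q→W: 20 × £4 = £80
  Q→X: 20 × £7 = £140
  Q→Y: 5 × £3 = £15
  R→W: 65 × £7 = £455
Total cost = £1350.
So P→X carries 55 crates.

55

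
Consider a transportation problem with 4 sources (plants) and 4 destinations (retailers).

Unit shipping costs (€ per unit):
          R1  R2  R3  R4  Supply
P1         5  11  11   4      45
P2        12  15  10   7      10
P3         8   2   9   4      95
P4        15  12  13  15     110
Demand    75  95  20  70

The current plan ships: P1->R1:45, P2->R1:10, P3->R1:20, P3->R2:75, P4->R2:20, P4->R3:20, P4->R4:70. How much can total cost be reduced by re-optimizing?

170

Current plan cost = 45·5 + 10·12 + 20·8 + 75·2 + 20·12 + 20·13 + 70·15 = €2205.
Optimal plan:
  P1 to R4: 45 × €4 = €180
  P2 to R4: 10 × €7 = €70
  P3 to R2: 80 × €2 = €160
  P3 to R4: 15 × €4 = €60
  P4 to R1: 75 × €15 = €1125
  P4 to R2: 15 × €12 = €180
  P4 to R3: 20 × €13 = €260
Optimal cost = €2035.
Saving = 2205 − 2035 = €170.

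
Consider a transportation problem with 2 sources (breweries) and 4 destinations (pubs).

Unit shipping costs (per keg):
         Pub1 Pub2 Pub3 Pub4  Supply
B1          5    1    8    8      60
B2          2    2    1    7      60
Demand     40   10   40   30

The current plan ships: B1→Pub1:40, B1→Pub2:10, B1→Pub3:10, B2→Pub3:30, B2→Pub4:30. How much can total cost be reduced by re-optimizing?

100

Current plan cost = 40·5 + 10·1 + 10·8 + 30·1 + 30·7 = 530.
Optimal plan:
  B1 to Pub1: 20 × 5 = 100
  B1 to Pub2: 10 × 1 = 10
  B1 to Pub4: 30 × 8 = 240
  B2 to Pub1: 20 × 2 = 40
  B2 to Pub3: 40 × 1 = 40
Optimal cost = 430.
Saving = 530 − 430 = 100.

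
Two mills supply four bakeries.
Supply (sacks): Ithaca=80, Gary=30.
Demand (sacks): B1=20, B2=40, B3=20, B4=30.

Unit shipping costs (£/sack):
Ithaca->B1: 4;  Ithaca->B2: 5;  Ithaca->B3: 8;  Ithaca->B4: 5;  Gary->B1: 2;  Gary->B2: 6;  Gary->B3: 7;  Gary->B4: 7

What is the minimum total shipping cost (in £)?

A cheapest plan:
  Ithaca–B2: 40 sacks
  Ithaca–B3: 10 sacks
  Ithaca–B4: 30 sacks
  Gary–B1: 20 sacks
  Gary–B3: 10 sacks
Total cost = £540.

540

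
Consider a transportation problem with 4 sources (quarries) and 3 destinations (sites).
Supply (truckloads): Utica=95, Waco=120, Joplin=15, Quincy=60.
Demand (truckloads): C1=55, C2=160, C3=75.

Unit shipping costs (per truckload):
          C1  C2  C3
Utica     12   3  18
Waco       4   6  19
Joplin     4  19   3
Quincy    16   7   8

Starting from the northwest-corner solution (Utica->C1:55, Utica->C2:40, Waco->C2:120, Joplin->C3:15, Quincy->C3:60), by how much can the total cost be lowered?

Current plan cost = 55·12 + 40·3 + 120·6 + 15·3 + 60·8 = 2025.
Optimal plan:
  Utica->C2: 95 × 3 = 285
  Waco->C1: 55 × 4 = 220
  Waco->C2: 65 × 6 = 390
  Joplin->C3: 15 × 3 = 45
  Quincy->C3: 60 × 8 = 480
Optimal cost = 1420.
Saving = 2025 − 1420 = 605.

605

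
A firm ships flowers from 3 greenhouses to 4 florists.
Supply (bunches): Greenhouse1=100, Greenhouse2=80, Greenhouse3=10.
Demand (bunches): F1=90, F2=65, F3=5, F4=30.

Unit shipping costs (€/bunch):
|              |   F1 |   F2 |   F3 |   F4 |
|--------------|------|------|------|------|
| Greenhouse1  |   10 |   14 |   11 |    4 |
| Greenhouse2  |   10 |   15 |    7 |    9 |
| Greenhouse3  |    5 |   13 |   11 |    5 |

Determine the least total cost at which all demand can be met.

1915

One minimum-cost allocation:
  Greenhouse1–F1: 5 × €10 = €50
  Greenhouse1–F2: 65 × €14 = €910
  Greenhouse1–F4: 30 × €4 = €120
  Greenhouse2–F1: 75 × €10 = €750
  Greenhouse2–F3: 5 × €7 = €35
  Greenhouse3–F1: 10 × €5 = €50
Total = 50 + 910 + 120 + 750 + 35 + 50 = €1915.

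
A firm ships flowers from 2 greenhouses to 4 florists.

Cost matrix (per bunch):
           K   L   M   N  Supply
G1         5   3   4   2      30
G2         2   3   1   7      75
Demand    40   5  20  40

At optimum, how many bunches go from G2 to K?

Optimal shipments:
  G1->N: 30 × 2 = 60
  G2->K: 40 × 2 = 80
  G2->L: 5 × 3 = 15
  G2->M: 20 × 1 = 20
  G2->N: 10 × 7 = 70
Total cost = 245.
So G2→K carries 40 bunches.

40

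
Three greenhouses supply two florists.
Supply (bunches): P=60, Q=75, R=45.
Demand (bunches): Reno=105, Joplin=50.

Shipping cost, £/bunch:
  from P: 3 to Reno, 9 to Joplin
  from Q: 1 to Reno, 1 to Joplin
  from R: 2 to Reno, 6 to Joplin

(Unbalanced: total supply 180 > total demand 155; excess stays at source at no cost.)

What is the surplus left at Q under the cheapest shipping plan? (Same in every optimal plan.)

An optimal plan:
  P–Reno: 35 × £3 = £105
  Q–Reno: 25 × £1 = £25
  Q–Joplin: 50 × £1 = £50
  R–Reno: 45 × £2 = £90
Total cost = £270.
Q ships 75 of its 75, leaving 0.

0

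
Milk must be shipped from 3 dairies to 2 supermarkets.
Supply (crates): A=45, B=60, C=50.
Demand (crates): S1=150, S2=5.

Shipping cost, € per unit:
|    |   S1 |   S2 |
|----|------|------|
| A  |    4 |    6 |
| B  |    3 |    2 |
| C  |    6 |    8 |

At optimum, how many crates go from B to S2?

Optimal shipments:
  A to S1: 45 × €4 = €180
  B to S1: 55 × €3 = €165
  B to S2: 5 × €2 = €10
  C to S1: 50 × €6 = €300
Total cost = €655.
So B→S2 carries 5 crates.

5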